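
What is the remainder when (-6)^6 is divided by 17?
(-6) ≡ 11 (mod 17). 6 = 4 + 2 (binary 110). Repeated squaring mod 17: 11^1 ≡ 11; 11^2 ≡ 11² = 121 ≡ 2; 11^4 ≡ 2² = 4 ≡ 4. Multiply: (-6)^6 ≡ 11^4 × 11^2 ≡ 4 × 2 (mod 17): 4 × 2 = 8 ≡ 8. So (-6)^6 ≡ 8 (mod 17).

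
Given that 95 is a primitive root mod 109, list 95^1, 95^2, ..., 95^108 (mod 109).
g^1, g^2, ..., g^{108} mod 109: {95, 87, 90, 48, 91, 34, 69, 15, 8, 106, 42, 66, 57, 74, 54, 7, 11, 64, 85, 9, 92, 20, 47, 105, 56, 88, 76, 26, 72, 82, 51, 49, 77, 12, 50, 63, 99, 31, 2, 81, 65, 71, 96, 73, 68, 29, 30, 16, 103, 84, 23, 5, 39, 108, 14, 22, 19, 61, 18, 75, 40, 94, 101, 3, 67, 43, 52, 35, 55, 102, 98, 45, 24, 100, 17, 89, 62, 4, 53, 21, 33, 83, 37, 27, 58, 60, 32, 97, 59, 46, 10, 78, 107, 28, 44, 38, 13, 36, 41, 80, 79, 93, 6, 25, 86, 104, 70, 1}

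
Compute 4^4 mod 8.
4 = 4 (binary 100). Repeated squaring mod 8: 4^1 ≡ 4; 4^2 ≡ 4² = 16 ≡ 0; 4^4 ≡ 0² = 0 ≡ 0. So 4^4 ≡ 0 (mod 8).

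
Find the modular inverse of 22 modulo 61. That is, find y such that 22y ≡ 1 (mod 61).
25

Using Extended Euclidean Algorithm:
gcd(22, 61) = 1
Bezout coefficients: 22 × 25 + 61 × -9 = 1
So 22 × 25 ≡ 1 (mod 61)
The inverse is 25 mod 61 = 25
Verification: 22 × 25 = 550 = 9 × 61 + 1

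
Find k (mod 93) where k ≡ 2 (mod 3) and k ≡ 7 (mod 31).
M = 3 × 31 = 93. M₁ = 31, y₁ ≡ 1 (mod 3). M₂ = 3, y₂ ≡ 21 (mod 31). k = 2×31×1 + 7×3×21 ≡ 38 (mod 93)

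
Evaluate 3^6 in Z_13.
6 = 4 + 2 (binary 110). Repeated squaring mod 13: 3^1 ≡ 3; 3^2 ≡ 3² = 9 ≡ 9; 3^4 ≡ 9² = 81 ≡ 3. Multiply: 3^6 = 3^4 × 3^2 ≡ 3 × 9 (mod 13): 3 × 9 = 27 ≡ 1. So 3^6 ≡ 1 (mod 13).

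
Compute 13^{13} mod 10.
3

Using successive squaring:
Binary expansion of 13: 1101
Powers of 13 mod 10 (each is the square of the previous):
  13^1 ≡ 3 (mod 10)
  13^2 ≡ 3² = 9 ≡ 9 (mod 10)
  13^4 ≡ 9² = 81 ≡ 1 (mod 10)
  13^8 ≡ 1² = 1 ≡ 1 (mod 10)
13 = 8 + 4 + 1, so 13^13 = 13^8 × 13^4 × 13^1 ≡ 1 × 1 × 3 (mod 10)
Multiplying step by step:
  1 × 1 = 1 ≡ 1 (mod 10)
  1 × 3 = 3 ≡ 3 (mod 10)
Result: 13^13 ≡ 3 (mod 10)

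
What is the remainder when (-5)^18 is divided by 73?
Using repeated squaring. (-5) ≡ 68 (mod 73). 18 = 16 + 2 (binary 10010). Repeated squaring mod 73: 68^1 ≡ 68; 68^2 ≡ 68² = 4624 ≡ 25; 68^4 ≡ 25² = 625 ≡ 41; 68^8 ≡ 41² = 1681 ≡ 2; 68^16 ≡ 2² = 4 ≡ 4. Multiply: (-5)^18 ≡ 68^16 × 68^2 ≡ 4 × 25 (mod 73): 4 × 25 = 100 ≡ 27. So (-5)^18 ≡ 27 (mod 73).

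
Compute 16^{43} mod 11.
4

Using successive squaring:
Binary expansion of 43: 101011
Powers of 16 mod 11 (each is the square of the previous):
  16^1 ≡ 5 (mod 11)
  16^2 ≡ 5² = 25 ≡ 3 (mod 11)
  16^4 ≡ 3² = 9 ≡ 9 (mod 11)
  16^8 ≡ 9² = 81 ≡ 4 (mod 11)
  16^16 ≡ 4² = 16 ≡ 5 (mod 11)
  16^32 ≡ 5² = 25 ≡ 3 (mod 11)
43 = 32 + 8 + 2 + 1, so 16^43 = 16^32 × 16^8 × 16^2 × 16^1 ≡ 3 × 4 × 3 × 5 (mod 11)
Multiplying step by step:
  3 × 4 = 12 ≡ 1 (mod 11)
  1 × 3 = 3 ≡ 3 (mod 11)
  3 × 5 = 15 ≡ 4 (mod 11)
Result: 16^43 ≡ 4 (mod 11)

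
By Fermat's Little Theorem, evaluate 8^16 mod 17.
By Fermat's Little Theorem, 8^{16} ≡ 1 (mod 17) since 17 is prime and gcd(8, 17) = 1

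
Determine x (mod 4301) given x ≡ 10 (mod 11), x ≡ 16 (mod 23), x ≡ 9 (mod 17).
2661

Using the Chinese Remainder Theorem:
M = product of moduli = 4301
For equation 1: M_1 = 391, 391 ≡ 6 (mod 11), inverse of 391 mod 11 is 2 (check: 6 × 2 = 12 ≡ 1 (mod 11))
For equation 2: M_2 = 187, 187 ≡ 3 (mod 23), inverse of 187 mod 23 is 8 (check: 3 × 8 = 24 ≡ 1 (mod 23))
For equation 3: M_3 = 253, 253 ≡ 15 (mod 17), inverse of 253 mod 17 is 8 (check: 15 × 8 = 120 ≡ 1 (mod 17))
Combine: x ≡ Σ r_i×M_i×(M_i⁻¹ mod m_i) = 10×391×2 + 16×187×8 + 9×253×8 = 7820 + 23936 + 18216 = 49972
49972 mod 4301 = 2661
x ≡ 2661 (mod 4301)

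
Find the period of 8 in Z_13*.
Powers of 8 mod 13: 8^1≡8, 8^2≡12, 8^3≡5, 8^4≡1. Order = 4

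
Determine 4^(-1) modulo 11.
4^(-1) ≡ 3 (mod 11). Verification: 4 × 3 = 12 ≡ 1 (mod 11)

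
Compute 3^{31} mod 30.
27

Using successive squaring:
Binary expansion of 31: 11111
Powers of 3 mod 30 (each is the square of the previous):
  3^1 ≡ 3 (mod 30)
  3^2 ≡ 3² = 9 ≡ 9 (mod 30)
  3^4 ≡ 9² = 81 ≡ 21 (mod 30)
  3^8 ≡ 21² = 441 ≡ 21 (mod 30)
  3^16 ≡ 21² = 441 ≡ 21 (mod 30)
31 = 16 + 8 + 4 + 2 + 1, so 3^31 = 3^16 × 3^8 × 3^4 × 3^2 × 3^1 ≡ 21 × 21 × 21 × 9 × 3 (mod 30)
Multiplying step by step:
  21 × 21 = 441 ≡ 21 (mod 30)
  21 × 21 = 441 ≡ 21 (mod 30)
  21 × 9 = 189 ≡ 9 (mod 30)
  9 × 3 = 27 ≡ 27 (mod 30)
Result: 3^31 ≡ 27 (mod 30)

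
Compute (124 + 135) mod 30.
19

(124 + 135) = 259
259 mod 30 = 19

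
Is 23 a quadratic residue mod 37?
By Euler's criterion: 23^{18} ≡ 36 (mod 37). Since this equals -1 (≡ 36), 23 is not a QR.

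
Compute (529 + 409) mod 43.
35

(529 + 409) = 938
938 mod 43 = 35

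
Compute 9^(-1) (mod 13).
9^(-1) ≡ 3 (mod 13). Verification: 9 × 3 = 27 ≡ 1 (mod 13)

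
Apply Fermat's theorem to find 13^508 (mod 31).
By Fermat: 13^{30} ≡ 1 (mod 31). 508 ≡ 28 (mod 30). So 13^{508} ≡ 13^{28} ≡ 20 (mod 31)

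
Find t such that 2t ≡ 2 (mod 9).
1

Since gcd(2, 9) = 1 divides 2, a solution exists.
Multiply both sides by the inverse of 2 mod 9:
  2^(-1) mod 9 = 5
  x ≡ 5 × 2 ≡ 10 ≡ 1 (mod 9)
Verification: 2 × 1 = 2 = 0 × 9 + 2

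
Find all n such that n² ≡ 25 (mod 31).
The square roots of 25 mod 31 are 5 and 26. Verify: 5² = 25 ≡ 25 (mod 31)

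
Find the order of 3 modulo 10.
Powers of 3 mod 10: 3^1≡3, 3^2≡9, 3^3≡7, 3^4≡1. Order = 4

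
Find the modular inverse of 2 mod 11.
2^(-1) ≡ 6 (mod 11). Verification: 2 × 6 = 12 ≡ 1 (mod 11)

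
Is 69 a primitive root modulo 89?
p - 1 = 88 has prime divisors 2, 11. Check 69^(88/q) mod 89 for each: 69^(88/2) = 69^44 ≡ 1, 69^(88/11) = 69^8 ≡ 39 (mod 89). Since 69^44 ≡ 1 (mod 89), the order of 69 divides 44 (in fact the order is 44) ≠ 88, so it is not a primitive root.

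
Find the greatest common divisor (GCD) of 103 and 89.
1

Using the Euclidean algorithm:
103 = 1 × 89 + 14
89 = 6 × 14 + 5
14 = 2 × 5 + 4
5 = 1 × 4 + 1
4 = 4 × 1 + 0

GCD(103, 89) = 1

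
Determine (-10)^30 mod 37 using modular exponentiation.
Using repeated squaring. (-10) ≡ 27 (mod 37). 30 = 16 + 8 + 4 + 2 (binary 11110). Repeated squaring mod 37: 27^1 ≡ 27; 27^2 ≡ 27² = 729 ≡ 26; 27^4 ≡ 26² = 676 ≡ 10; 27^8 ≡ 10² = 100 ≡ 26; 27^16 ≡ 26² = 676 ≡ 10. Multiply: (-10)^30 ≡ 27^16 × 27^8 × 27^4 × 27^2 ≡ 10 × 26 × 10 × 26 (mod 37): 10 × 26 = 260 ≡ 1; 1 × 10 = 10 ≡ 10; 10 × 26 = 260 ≡ 1. So (-10)^30 ≡ 1 (mod 37).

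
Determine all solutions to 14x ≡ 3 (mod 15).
12

Since gcd(14, 15) = 1 divides 3, a solution exists.
Multiply both sides by the inverse of 14 mod 15:
  14^(-1) mod 15 = 14
  x ≡ 14 × 3 ≡ 42 ≡ 12 (mod 15)
Verification: 14 × 12 = 168 = 11 × 15 + 3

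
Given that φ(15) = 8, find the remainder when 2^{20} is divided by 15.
By Euler: 2^{8} ≡ 1 (mod 15) since gcd(2, 15) = 1. 20 = 2×8 + 4. So 2^{20} ≡ 2^{4} ≡ 1 (mod 15)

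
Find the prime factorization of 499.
499

Divide by primes starting from smallest:
499 ÷ 499 = 1

499 = 499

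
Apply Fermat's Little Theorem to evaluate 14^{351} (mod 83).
79

By Fermat's Little Theorem, a^(p-1) ≡ 1 (mod p) for prime p and gcd(a, p) = 1
Here p = 83, so 14^82 ≡ 1 (mod 83)
We can reduce the exponent: 351 mod 82 = 23
So 14^351 ≡ 14^23 (mod 83)
Computing: 14^23 mod 83 = 79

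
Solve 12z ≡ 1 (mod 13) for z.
12^(-1) ≡ 12 (mod 13). Verification: 12 × 12 = 144 ≡ 1 (mod 13)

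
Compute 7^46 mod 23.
Using Fermat: 7^{22} ≡ 1 (mod 23). 46 ≡ 2 (mod 22). So 7^{46} ≡ 7^{2} ≡ 3 (mod 23)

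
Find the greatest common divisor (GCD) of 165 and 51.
3

Using the Euclidean algorithm:
165 = 3 × 51 + 12
51 = 4 × 12 + 3
12 = 4 × 3 + 0

GCD(165, 51) = 3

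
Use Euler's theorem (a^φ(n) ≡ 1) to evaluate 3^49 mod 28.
By Euler: 3^{12} ≡ 1 (mod 28) since gcd(3, 28) = 1. 49 = 4×12 + 1. So 3^{49} ≡ 3^{1} ≡ 3 (mod 28)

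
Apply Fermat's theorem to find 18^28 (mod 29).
By Fermat's Little Theorem, 18^{28} ≡ 1 (mod 29) since 29 is prime and gcd(18, 29) = 1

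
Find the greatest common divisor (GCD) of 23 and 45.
1

Using the Euclidean algorithm:
23 = 0 × 45 + 23
45 = 1 × 23 + 22
23 = 1 × 22 + 1
22 = 22 × 1 + 0

GCD(23, 45) = 1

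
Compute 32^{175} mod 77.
32

Using successive squaring:
Binary expansion of 175: 10101111
Powers of 32 mod 77 (each is the square of the previous):
  32^1 ≡ 32 (mod 77)
  32^2 ≡ 32² = 1024 ≡ 23 (mod 77)
  32^4 ≡ 23² = 529 ≡ 67 (mod 77)
  32^8 ≡ 67² = 4489 ≡ 23 (mod 77)
  32^16 ≡ 23² = 529 ≡ 67 (mod 77)
  32^32 ≡ 67² = 4489 ≡ 23 (mod 77)
  32^64 ≡ 23² = 529 ≡ 67 (mod 77)
  32^128 ≡ 67² = 4489 ≡ 23 (mod 77)
175 = 128 + 32 + 8 + 4 + 2 + 1, so 32^175 = 32^128 × 32^32 × 32^8 × 32^4 × 32^2 × 32^1 ≡ 23 × 23 × 23 × 67 × 23 × 32 (mod 77)
Multiplying step by step:
  23 × 23 = 529 ≡ 67 (mod 77)
  67 × 23 = 1541 ≡ 1 (mod 77)
  1 × 67 = 67 ≡ 67 (mod 77)
  67 × 23 = 1541 ≡ 1 (mod 77)
  1 × 32 = 32 ≡ 32 (mod 77)
Result: 32^175 ≡ 32 (mod 77)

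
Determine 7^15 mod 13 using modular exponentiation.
Using Fermat: 7^{12} ≡ 1 (mod 13). 15 ≡ 3 (mod 12). So 7^{15} ≡ 7^{3} ≡ 5 (mod 13)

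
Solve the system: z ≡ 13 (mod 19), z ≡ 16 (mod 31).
M = 19 × 31 = 589. M₁ = 31, y₁ ≡ 8 (mod 19). M₂ = 19, y₂ ≡ 18 (mod 31). z = 13×31×8 + 16×19×18 ≡ 450 (mod 589)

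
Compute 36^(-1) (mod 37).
36^(-1) ≡ 36 (mod 37). Verification: 36 × 36 = 1296 ≡ 1 (mod 37)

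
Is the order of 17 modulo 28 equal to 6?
Yes, ord_28(17) = 6.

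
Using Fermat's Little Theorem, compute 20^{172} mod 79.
49

By Fermat's Little Theorem, a^(p-1) ≡ 1 (mod p) for prime p and gcd(a, p) = 1
Here p = 79, so 20^78 ≡ 1 (mod 79)
We can reduce the exponent: 172 mod 78 = 16
So 20^172 ≡ 20^16 (mod 79)
Computing: 20^16 mod 79 = 49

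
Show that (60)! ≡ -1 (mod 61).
(60)! mod 61 = 60. Since this equals -1 (mod 61), Wilson confirms 61 is prime.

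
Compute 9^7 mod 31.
7 = 4 + 2 + 1 (binary 111). Repeated squaring mod 31: 9^1 ≡ 9; 9^2 ≡ 9² = 81 ≡ 19; 9^4 ≡ 19² = 361 ≡ 20. Multiply: 9^7 = 9^4 × 9^2 × 9^1 ≡ 20 × 19 × 9 (mod 31): 20 × 19 = 380 ≡ 8; 8 × 9 = 72 ≡ 10. So 9^7 ≡ 10 (mod 31).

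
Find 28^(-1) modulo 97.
52

Using Extended Euclidean Algorithm:
gcd(28, 97) = 1
Bezout coefficients: 28 × -45 + 97 × 13 = 1
So 28 × -45 ≡ 1 (mod 97)
The inverse is -45 mod 97 = 52
Verification: 28 × 52 = 1456 = 15 × 97 + 1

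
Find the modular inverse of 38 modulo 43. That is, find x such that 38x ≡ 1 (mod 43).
17

Using Extended Euclidean Algorithm:
gcd(38, 43) = 1
Bezout coefficients: 38 × 17 + 43 × -15 = 1
So 38 × 17 ≡ 1 (mod 43)
The inverse is 17 mod 43 = 17
Verification: 38 × 17 = 646 = 15 × 43 + 1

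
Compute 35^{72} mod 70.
35

Using successive squaring:
Binary expansion of 72: 1001000
Powers of 35 mod 70 (each is the square of the previous):
  35^1 ≡ 35 (mod 70)
  35^2 ≡ 35² = 1225 ≡ 35 (mod 70)
  35^4 ≡ 35² = 1225 ≡ 35 (mod 70)
  35^8 ≡ 35² = 1225 ≡ 35 (mod 70)
  35^16 ≡ 35² = 1225 ≡ 35 (mod 70)
  35^32 ≡ 35² = 1225 ≡ 35 (mod 70)
  35^64 ≡ 35² = 1225 ≡ 35 (mod 70)
72 = 64 + 8, so 35^72 = 35^64 × 35^8 ≡ 35 × 35 (mod 70)
Multiplying step by step:
  35 × 35 = 1225 ≡ 35 (mod 70)
Result: 35^72 ≡ 35 (mod 70)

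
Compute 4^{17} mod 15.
4

Using successive squaring:
Binary expansion of 17: 10001
Powers of 4 mod 15 (each is the square of the previous):
  4^1 ≡ 4 (mod 15)
  4^2 ≡ 4² = 16 ≡ 1 (mod 15)
  4^4 ≡ 1² = 1 ≡ 1 (mod 15)
  4^8 ≡ 1² = 1 ≡ 1 (mod 15)
  4^16 ≡ 1² = 1 ≡ 1 (mod 15)
17 = 16 + 1, so 4^17 = 4^16 × 4^1 ≡ 1 × 4 (mod 15)
Multiplying step by step:
  1 × 4 = 4 ≡ 4 (mod 15)
Result: 4^17 ≡ 4 (mod 15)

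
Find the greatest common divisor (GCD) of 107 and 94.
1

Using the Euclidean algorithm:
107 = 1 × 94 + 13
94 = 7 × 13 + 3
13 = 4 × 3 + 1
3 = 3 × 1 + 0

GCD(107, 94) = 1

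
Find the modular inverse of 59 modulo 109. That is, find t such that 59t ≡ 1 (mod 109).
85

Using Extended Euclidean Algorithm:
gcd(59, 109) = 1
Bezout coefficients: 59 × -24 + 109 × 13 = 1
So 59 × -24 ≡ 1 (mod 109)
The inverse is -24 mod 109 = 85
Verification: 59 × 85 = 5015 = 46 × 109 + 1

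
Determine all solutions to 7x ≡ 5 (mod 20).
15

Since gcd(7, 20) = 1 divides 5, a solution exists.
Multiply both sides by the inverse of 7 mod 20:
  7^(-1) mod 20 = 3
  x ≡ 3 × 5 ≡ 15 ≡ 15 (mod 20)
Verification: 7 × 15 = 105 = 5 × 20 + 5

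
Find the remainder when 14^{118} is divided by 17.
By Fermat: 14^{16} ≡ 1 (mod 17). 118 = 7×16 + 6. So 14^{118} ≡ 14^{6} ≡ 15 (mod 17)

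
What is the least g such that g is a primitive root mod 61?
p - 1 = 60 has prime divisors 2, 3, 5. h is a primitive root mod 61 iff h^(60/q) ≢ 1 (mod 61) for each such q.
h = 2: 2^30 ≡ 60, 2^20 ≡ 47, 2^12 ≡ 9 (mod 61); none is 1, so 2 has order 60 and is a primitive root.
The smallest primitive root mod 61 is g = 2.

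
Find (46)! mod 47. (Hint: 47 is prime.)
By Wilson's theorem, (46)! ≡ -1 ≡ 46 (mod 47)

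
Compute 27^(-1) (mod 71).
27^(-1) ≡ 50 (mod 71). Verification: 27 × 50 = 1350 ≡ 1 (mod 71)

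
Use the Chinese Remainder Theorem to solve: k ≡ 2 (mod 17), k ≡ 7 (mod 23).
M = 17 × 23 = 391. M₁ = 23, y₁ ≡ 3 (mod 17). M₂ = 17, y₂ ≡ 19 (mod 23). k = 2×23×3 + 7×17×19 ≡ 53 (mod 391)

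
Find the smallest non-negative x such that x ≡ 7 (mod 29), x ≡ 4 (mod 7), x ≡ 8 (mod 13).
2153

Using the Chinese Remainder Theorem:
M = product of moduli = 2639
For equation 1: M_1 = 91, 91 ≡ 4 (mod 29), inverse of 91 mod 29 is 22 (check: 4 × 22 = 88 ≡ 1 (mod 29))
For equation 2: M_2 = 377, 377 ≡ 6 (mod 7), inverse of 377 mod 7 is 6 (check: 6 × 6 = 36 ≡ 1 (mod 7))
For equation 3: M_3 = 203, 203 ≡ 8 (mod 13), inverse of 203 mod 13 is 5 (check: 8 × 5 = 40 ≡ 1 (mod 13))
Combine: x ≡ Σ r_i×M_i×(M_i⁻¹ mod m_i) = 7×91×22 + 4×377×6 + 8×203×5 = 14014 + 9048 + 8120 = 31182
31182 mod 2639 = 2153
x ≡ 2153 (mod 2639)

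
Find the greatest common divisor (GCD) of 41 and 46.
1

Using the Euclidean algorithm:
41 = 0 × 46 + 41
46 = 1 × 41 + 5
41 = 8 × 5 + 1
5 = 5 × 1 + 0

GCD(41, 46) = 1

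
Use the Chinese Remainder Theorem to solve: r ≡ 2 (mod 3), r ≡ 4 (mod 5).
M = 3 × 5 = 15. M₁ = 5, y₁ ≡ 2 (mod 3). M₂ = 3, y₂ ≡ 2 (mod 5). r = 2×5×2 + 4×3×2 ≡ 14 (mod 15)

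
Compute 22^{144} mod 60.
16

Using successive squaring:
Binary expansion of 144: 10010000
Powers of 22 mod 60 (each is the square of the previous):
  22^1 ≡ 22 (mod 60)
  22^2 ≡ 22² = 484 ≡ 4 (mod 60)
  22^4 ≡ 4² = 16 ≡ 16 (mod 60)
  22^8 ≡ 16² = 256 ≡ 16 (mod 60)
  22^16 ≡ 16² = 256 ≡ 16 (mod 60)
  22^32 ≡ 16² = 256 ≡ 16 (mod 60)
  22^64 ≡ 16² = 256 ≡ 16 (mod 60)
  22^128 ≡ 16² = 256 ≡ 16 (mod 60)
144 = 128 + 16, so 22^144 = 22^128 × 22^16 ≡ 16 × 16 (mod 60)
Multiplying step by step:
  16 × 16 = 256 ≡ 16 (mod 60)
Result: 22^144 ≡ 16 (mod 60)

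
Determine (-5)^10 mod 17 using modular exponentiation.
(-5) ≡ 12 (mod 17). 10 = 8 + 2 (binary 1010). Repeated squaring mod 17: 12^1 ≡ 12; 12^2 ≡ 12² = 144 ≡ 8; 12^4 ≡ 8² = 64 ≡ 13; 12^8 ≡ 13² = 169 ≡ 16. Multiply: (-5)^10 ≡ 12^8 × 12^2 ≡ 16 × 8 (mod 17): 16 × 8 = 128 ≡ 9. So (-5)^10 ≡ 9 (mod 17).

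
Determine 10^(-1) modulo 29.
10^(-1) ≡ 3 (mod 29). Verification: 10 × 3 = 30 ≡ 1 (mod 29)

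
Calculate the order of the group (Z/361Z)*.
342

Prime factorization: 361 = 19^2
Using the formula φ(n) = n × Π(1 - 1/p) for each prime factor p:
φ(361) = 361 × (1 - 1/19)
φ(361) = 342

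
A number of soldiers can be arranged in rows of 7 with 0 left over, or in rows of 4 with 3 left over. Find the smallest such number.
M = 7 × 4 = 28. M₁ = 4, y₁ ≡ 2 (mod 7). M₂ = 7, y₂ ≡ 3 (mod 4). k = 0×4×2 + 3×7×3 ≡ 7 (mod 28). The smallest positive such number is 7.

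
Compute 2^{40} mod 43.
11

Using successive squaring:
Binary expansion of 40: 101000
Powers of 2 mod 43 (each is the square of the previous):
  2^1 ≡ 2 (mod 43)
  2^2 ≡ 2² = 4 ≡ 4 (mod 43)
  2^4 ≡ 4² = 16 ≡ 16 (mod 43)
  2^8 ≡ 16² = 256 ≡ 41 (mod 43)
  2^16 ≡ 41² = 1681 ≡ 4 (mod 43)
  2^32 ≡ 4² = 16 ≡ 16 (mod 43)
40 = 32 + 8, so 2^40 = 2^32 × 2^8 ≡ 16 × 41 (mod 43)
Multiplying step by step:
  16 × 41 = 656 ≡ 11 (mod 43)
Result: 2^40 ≡ 11 (mod 43)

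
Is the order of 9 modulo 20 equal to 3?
No, the actual order is 2, not 3.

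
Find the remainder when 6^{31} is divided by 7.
By Fermat: 6^{6} ≡ 1 (mod 7). 31 = 5×6 + 1. So 6^{31} ≡ 6^{1} ≡ 6 (mod 7)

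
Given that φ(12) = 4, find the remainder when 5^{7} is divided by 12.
By Euler: 5^{4} ≡ 1 (mod 12) since gcd(5, 12) = 1. 7 = 1×4 + 3. So 5^{7} ≡ 5^{3} ≡ 5 (mod 12)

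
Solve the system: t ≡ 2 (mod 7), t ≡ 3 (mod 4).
M = 7 × 4 = 28. M₁ = 4, y₁ ≡ 2 (mod 7). M₂ = 7, y₂ ≡ 3 (mod 4). t = 2×4×2 + 3×7×3 ≡ 23 (mod 28)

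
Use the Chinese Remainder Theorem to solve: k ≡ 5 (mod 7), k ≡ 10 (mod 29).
68

Using the Chinese Remainder Theorem:
M = product of moduli = 203
For equation 1: M_1 = 29, 29 ≡ 1 (mod 7), inverse of 29 mod 7 is 1 (check: 1 × 1 = 1 ≡ 1 (mod 7))
For equation 2: M_2 = 7, 7 ≡ 7 (mod 29), inverse of 7 mod 29 is 25 (check: 7 × 25 = 175 ≡ 1 (mod 29))
Combine: k ≡ Σ r_i×M_i×(M_i⁻¹ mod m_i) = 5×29×1 + 10×7×25 = 145 + 1750 = 1895
1895 mod 203 = 68
k ≡ 68 (mod 203)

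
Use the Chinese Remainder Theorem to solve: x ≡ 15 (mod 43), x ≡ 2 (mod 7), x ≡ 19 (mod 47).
12098

Using the Chinese Remainder Theorem:
M = product of moduli = 14147
For equation 1: M_1 = 329, 329 ≡ 28 (mod 43), inverse of 329 mod 43 is 20 (check: 28 × 20 = 560 ≡ 1 (mod 43))
For equation 2: M_2 = 2021, 2021 ≡ 5 (mod 7), inverse of 2021 mod 7 is 3 (check: 5 × 3 = 15 ≡ 1 (mod 7))
For equation 3: M_3 = 301, 301 ≡ 19 (mod 47), inverse of 301 mod 47 is 5 (check: 19 × 5 = 95 ≡ 1 (mod 47))
Combine: x ≡ Σ r_i×M_i×(M_i⁻¹ mod m_i) = 15×329×20 + 2×2021×3 + 19×301×5 = 98700 + 12126 + 28595 = 139421
139421 mod 14147 = 12098
x ≡ 12098 (mod 14147)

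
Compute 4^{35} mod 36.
16

Using successive squaring:
Binary expansion of 35: 100011
Powers of 4 mod 36 (each is the square of the previous):
  4^1 ≡ 4 (mod 36)
  4^2 ≡ 4² = 16 ≡ 16 (mod 36)
  4^4 ≡ 16² = 256 ≡ 4 (mod 36)
  4^8 ≡ 4² = 16 ≡ 16 (mod 36)
  4^16 ≡ 16² = 256 ≡ 4 (mod 36)
  4^32 ≡ 4² = 16 ≡ 16 (mod 36)
35 = 32 + 2 + 1, so 4^35 = 4^32 × 4^2 × 4^1 ≡ 16 × 16 × 4 (mod 36)
Multiplying step by step:
  16 × 16 = 256 ≡ 4 (mod 36)
  4 × 4 = 16 ≡ 16 (mod 36)
Result: 4^35 ≡ 16 (mod 36)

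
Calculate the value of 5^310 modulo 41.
Using Fermat: 5^{40} ≡ 1 (mod 41). 310 ≡ 30 (mod 40). So 5^{310} ≡ 5^{30} ≡ 40 (mod 41)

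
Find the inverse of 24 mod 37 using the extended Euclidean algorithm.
Extended GCD: 24(17) + 37(-11) = 1. So 24^(-1) ≡ 17 ≡ 17 (mod 37). Verify: 24 × 17 = 408 ≡ 1 (mod 37)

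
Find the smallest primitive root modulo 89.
3

A primitive root g modulo p has order p-1 = 88
Prime divisors of 88: [2, 11]
g is a primitive root iff g^(88/q) ≢ 1 (mod 89) for each prime divisor q
Testing small values:
  g = 2: 2^44 ≡ 1, 2^8 ≡ 78 (mod 89) → 2^44 ≡ 1, not primitive root
  g = 3: 3^44 ≡ 88, 3^8 ≡ 64 (mod 89) → none is 1, primitive root!
The smallest primitive root is 3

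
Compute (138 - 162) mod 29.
5

(138 - 162) = -24
-24 mod 29 = 5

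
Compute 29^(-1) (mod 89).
43

Using Extended Euclidean Algorithm:
gcd(29, 89) = 1
Bezout coefficients: 29 × 43 + 89 × -14 = 1
So 29 × 43 ≡ 1 (mod 89)
The inverse is 43 mod 89 = 43
Verification: 29 × 43 = 1247 = 14 × 89 + 1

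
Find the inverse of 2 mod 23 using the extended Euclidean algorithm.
Extended GCD: 2(-11) + 23(1) = 1. So 2^(-1) ≡ 12 ≡ 12 (mod 23). Verify: 2 × 12 = 24 ≡ 1 (mod 23)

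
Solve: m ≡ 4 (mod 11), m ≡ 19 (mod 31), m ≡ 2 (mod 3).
M = 11 × 31 × 3 = 1023. M₁ = 93, y₁ ≡ 9 (mod 11). M₂ = 33, y₂ ≡ 16 (mod 31). M₃ = 341, y₃ ≡ 2 (mod 3). m = 4×93×9 + 19×33×16 + 2×341×2 ≡ 422 (mod 1023)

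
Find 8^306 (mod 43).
Using Fermat: 8^{42} ≡ 1 (mod 43). 306 ≡ 12 (mod 42). So 8^{306} ≡ 8^{12} ≡ 41 (mod 43)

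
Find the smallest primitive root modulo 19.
2

A primitive root g modulo p has order p-1 = 18
Prime divisors of 18: [2, 3]
g is a primitive root iff g^(18/q) ≢ 1 (mod 19) for each prime divisor q
Testing small values:
  g = 2: 2^9 ≡ 18, 2^6 ≡ 7 (mod 19) → none is 1, primitive root!
The smallest primitive root is 2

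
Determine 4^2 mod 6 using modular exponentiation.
2 = 2 (binary 10). Repeated squaring mod 6: 4^1 ≡ 4; 4^2 ≡ 4² = 16 ≡ 4. So 4^2 ≡ 4 (mod 6).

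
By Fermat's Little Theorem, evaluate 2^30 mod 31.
By Fermat's Little Theorem, 2^{30} ≡ 1 (mod 31) since 31 is prime and gcd(2, 31) = 1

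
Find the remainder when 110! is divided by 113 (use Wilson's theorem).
(112)! = (110)! × (111) × (112) ≡ -1 (mod 113). So (110)! ≡ -1 × [(112)(111)]^(-1) ≡ 56 (mod 113)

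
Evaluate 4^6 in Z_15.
6 = 4 + 2 (binary 110). Repeated squaring mod 15: 4^1 ≡ 4; 4^2 ≡ 4² = 16 ≡ 1; 4^4 ≡ 1² = 1 ≡ 1. Multiply: 4^6 = 4^4 × 4^2 ≡ 1 × 1 (mod 15): 1 × 1 = 1 ≡ 1. So 4^6 ≡ 1 (mod 15).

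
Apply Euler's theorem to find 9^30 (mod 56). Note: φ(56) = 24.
By Euler: 9^{24} ≡ 1 (mod 56) since gcd(9, 56) = 1. 30 = 1×24 + 6. So 9^{30} ≡ 9^{6} ≡ 1 (mod 56)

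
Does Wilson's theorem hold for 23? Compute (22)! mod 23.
(22)! mod 23 = 22. Since this equals -1 (mod 23), Wilson confirms 23 is prime.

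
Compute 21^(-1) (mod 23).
21^(-1) ≡ 11 (mod 23). Verification: 21 × 11 = 231 ≡ 1 (mod 23)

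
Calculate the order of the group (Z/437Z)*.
396

Prime factorization: 437 = 19 × 23
Using the formula φ(n) = n × Π(1 - 1/p) for each prime factor p:
φ(437) = 437 × (1 - 1/19) × (1 - 1/23)
φ(437) = 396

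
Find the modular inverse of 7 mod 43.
7^(-1) ≡ 37 (mod 43). Verification: 7 × 37 = 259 ≡ 1 (mod 43)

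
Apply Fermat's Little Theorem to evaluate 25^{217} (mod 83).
12

By Fermat's Little Theorem, a^(p-1) ≡ 1 (mod p) for prime p and gcd(a, p) = 1
Here p = 83, so 25^82 ≡ 1 (mod 83)
We can reduce the exponent: 217 mod 82 = 53
So 25^217 ≡ 25^53 (mod 83)
Computing: 25^53 mod 83 = 12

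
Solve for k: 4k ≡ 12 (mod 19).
3

Since gcd(4, 19) = 1 divides 12, a solution exists.
Multiply both sides by the inverse of 4 mod 19:
  4^(-1) mod 19 = 5
  x ≡ 5 × 12 ≡ 60 ≡ 3 (mod 19)
Verification: 4 × 3 = 12 = 0 × 19 + 12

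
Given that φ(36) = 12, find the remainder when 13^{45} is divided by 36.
By Euler: 13^{12} ≡ 1 (mod 36) since gcd(13, 36) = 1. 45 = 3×12 + 9. So 13^{45} ≡ 13^{9} ≡ 1 (mod 36)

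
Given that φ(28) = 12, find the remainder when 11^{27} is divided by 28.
By Euler: 11^{12} ≡ 1 (mod 28) since gcd(11, 28) = 1. 27 = 2×12 + 3. So 11^{27} ≡ 11^{3} ≡ 15 (mod 28)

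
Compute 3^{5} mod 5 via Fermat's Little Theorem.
3

By Fermat's Little Theorem, a^(p-1) ≡ 1 (mod p) for prime p and gcd(a, p) = 1
Here p = 5, so 3^4 ≡ 1 (mod 5)
We can reduce the exponent: 5 mod 4 = 1
So 3^5 ≡ 3^1 (mod 5)
Computing: 3^1 mod 5 = 3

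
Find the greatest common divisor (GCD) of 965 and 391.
1

Using the Euclidean algorithm:
965 = 2 × 391 + 183
391 = 2 × 183 + 25
183 = 7 × 25 + 8
25 = 3 × 8 + 1
8 = 8 × 1 + 0

GCD(965, 391) = 1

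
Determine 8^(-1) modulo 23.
8^(-1) ≡ 3 (mod 23). Verification: 8 × 3 = 24 ≡ 1 (mod 23)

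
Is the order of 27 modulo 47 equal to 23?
Yes, ord_47(27) = 23.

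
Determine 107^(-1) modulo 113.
107^(-1) ≡ 94 (mod 113). Verification: 107 × 94 = 10058 ≡ 1 (mod 113)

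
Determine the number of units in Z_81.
54

Prime factorization: 81 = 3^4
Using the formula φ(n) = n × Π(1 - 1/p) for each prime factor p:
φ(81) = 81 × (1 - 1/3)
φ(81) = 54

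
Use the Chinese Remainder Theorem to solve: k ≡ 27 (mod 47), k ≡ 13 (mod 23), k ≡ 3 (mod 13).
4774

Using the Chinese Remainder Theorem:
M = product of moduli = 14053
For equation 1: M_1 = 299, 299 ≡ 17 (mod 47), inverse of 299 mod 47 is 36 (check: 17 × 36 = 612 ≡ 1 (mod 47))
For equation 2: M_2 = 611, 611 ≡ 13 (mod 23), inverse of 611 mod 23 is 16 (check: 13 × 16 = 208 ≡ 1 (mod 23))
For equation 3: M_3 = 1081, 1081 ≡ 2 (mod 13), inverse of 1081 mod 13 is 7 (check: 2 × 7 = 14 ≡ 1 (mod 13))
Combine: k ≡ Σ r_i×M_i×(M_i⁻¹ mod m_i) = 27×299×36 + 13×611×16 + 3×1081×7 = 290628 + 127088 + 22701 = 440417
440417 mod 14053 = 4774
k ≡ 4774 (mod 14053)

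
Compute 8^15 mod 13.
Using Fermat: 8^{12} ≡ 1 (mod 13). 15 ≡ 3 (mod 12). So 8^{15} ≡ 8^{3} ≡ 5 (mod 13)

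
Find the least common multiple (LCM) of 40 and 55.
440

First find GCD(40, 55) using the Euclidean algorithm:
40 = 0 × 55 + 40
55 = 1 × 40 + 15
40 = 2 × 15 + 10
15 = 1 × 10 + 5
10 = 2 × 5 + 0
GCD(40, 55) = 5

LCM formula: LCM(a, b) = (a × b) / GCD(a, b)
LCM(40, 55) = (40 × 55) / 5
LCM(40, 55) = 2200 / 5
LCM(40, 55) = 440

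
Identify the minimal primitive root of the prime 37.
p - 1 = 36 has prime divisors 2, 3. h is a primitive root mod 37 iff h^(36/q) ≢ 1 (mod 37) for each such q.
h = 2: 2^18 ≡ 36, 2^12 ≡ 26 (mod 37); none is 1, so 2 has order 36 and is a primitive root.
The smallest primitive root mod 37 is g = 2.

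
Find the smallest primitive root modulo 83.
p - 1 = 82 has prime divisors 2, 41. h is a primitive root mod 83 iff h^(82/q) ≢ 1 (mod 83) for each such q.
h = 2: 2^41 ≡ 82, 2^2 ≡ 4 (mod 83); none is 1, so 2 has order 82 and is a primitive root.
The smallest primitive root mod 83 is g = 2.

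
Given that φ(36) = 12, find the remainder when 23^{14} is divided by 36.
By Euler: 23^{12} ≡ 1 (mod 36) since gcd(23, 36) = 1. 14 = 1×12 + 2. So 23^{14} ≡ 23^{2} ≡ 25 (mod 36)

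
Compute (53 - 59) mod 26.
20

(53 - 59) = -6
-6 mod 26 = 20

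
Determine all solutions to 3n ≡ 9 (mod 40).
3

Since gcd(3, 40) = 1 divides 9, a solution exists.
Multiply both sides by the inverse of 3 mod 40:
  3^(-1) mod 40 = 27
  x ≡ 27 × 9 ≡ 243 ≡ 3 (mod 40)
Verification: 3 × 3 = 9 = 0 × 40 + 9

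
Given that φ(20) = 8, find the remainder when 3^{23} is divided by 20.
By Euler: 3^{8} ≡ 1 (mod 20) since gcd(3, 20) = 1. 23 = 2×8 + 7. So 3^{23} ≡ 3^{7} ≡ 7 (mod 20)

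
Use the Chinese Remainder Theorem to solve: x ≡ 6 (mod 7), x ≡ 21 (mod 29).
M = 7 × 29 = 203. M₁ = 29, y₁ ≡ 1 (mod 7). M₂ = 7, y₂ ≡ 25 (mod 29). x = 6×29×1 + 21×7×25 ≡ 195 (mod 203)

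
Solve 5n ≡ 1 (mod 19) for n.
4

Using Extended Euclidean Algorithm:
gcd(5, 19) = 1
Bezout coefficients: 5 × 4 + 19 × -1 = 1
So 5 × 4 ≡ 1 (mod 19)
The inverse is 4 mod 19 = 4
Verification: 5 × 4 = 20 = 1 × 19 + 1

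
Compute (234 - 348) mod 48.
30

(234 - 348) = -114
-114 mod 48 = 30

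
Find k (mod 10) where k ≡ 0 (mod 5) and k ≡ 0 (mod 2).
M = 5 × 2 = 10. M₁ = 2, y₁ ≡ 3 (mod 5). M₂ = 5, y₂ ≡ 1 (mod 2). k = 0×2×3 + 0×5×1 ≡ 0 (mod 10)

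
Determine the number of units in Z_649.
580

Prime factorization: 649 = 11 × 59
Using the formula φ(n) = n × Π(1 - 1/p) for each prime factor p:
φ(649) = 649 × (1 - 1/11) × (1 - 1/59)
φ(649) = 580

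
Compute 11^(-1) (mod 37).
27

Using Extended Euclidean Algorithm:
gcd(11, 37) = 1
Bezout coefficients: 11 × -10 + 37 × 3 = 1
So 11 × -10 ≡ 1 (mod 37)
The inverse is -10 mod 37 = 27
Verification: 11 × 27 = 297 = 8 × 37 + 1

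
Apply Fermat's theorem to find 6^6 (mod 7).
By Fermat's Little Theorem, 6^{6} ≡ 1 (mod 7) since 7 is prime and gcd(6, 7) = 1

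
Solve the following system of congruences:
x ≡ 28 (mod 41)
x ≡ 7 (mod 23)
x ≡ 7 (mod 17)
5481

Using the Chinese Remainder Theorem:
M = product of moduli = 16031
For equation 1: M_1 = 391, 391 ≡ 22 (mod 41), inverse of 391 mod 41 is 28 (check: 22 × 28 = 616 ≡ 1 (mod 41))
For equation 2: M_2 = 697, 697 ≡ 7 (mod 23), inverse of 697 mod 23 is 10 (check: 7 × 10 = 70 ≡ 1 (mod 23))
For equation 3: M_3 = 943, 943 ≡ 8 (mod 17), inverse of 943 mod 17 is 15 (check: 8 × 15 = 120 ≡ 1 (mod 17))
Combine: x ≡ Σ r_i×M_i×(M_i⁻¹ mod m_i) = 28×391×28 + 7×697×10 + 7×943×15 = 306544 + 48790 + 99015 = 454349
454349 mod 16031 = 5481
x ≡ 5481 (mod 16031)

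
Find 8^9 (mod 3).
8 ≡ 2 (mod 3). 9 = 8 + 1 (binary 1001). Repeated squaring mod 3: 2^1 ≡ 2; 2^2 ≡ 2² = 4 ≡ 1; 2^4 ≡ 1² = 1 ≡ 1; 2^8 ≡ 1² = 1 ≡ 1. Multiply: 8^9 ≡ 2^8 × 2^1 ≡ 1 × 2 (mod 3): 1 × 2 = 2 ≡ 2. So 8^9 ≡ 2 (mod 3).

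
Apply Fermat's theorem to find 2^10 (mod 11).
By Fermat's Little Theorem, 2^{10} ≡ 1 (mod 11) since 11 is prime and gcd(2, 11) = 1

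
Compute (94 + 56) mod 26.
20

(94 + 56) = 150
150 mod 26 = 20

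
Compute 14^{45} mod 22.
12

Using successive squaring:
Binary expansion of 45: 101101
Powers of 14 mod 22 (each is the square of the previous):
  14^1 ≡ 14 (mod 22)
  14^2 ≡ 14² = 196 ≡ 20 (mod 22)
  14^4 ≡ 20² = 400 ≡ 4 (mod 22)
  14^8 ≡ 4² = 16 ≡ 16 (mod 22)
  14^16 ≡ 16² = 256 ≡ 14 (mod 22)
  14^32 ≡ 14² = 196 ≡ 20 (mod 22)
45 = 32 + 8 + 4 + 1, so 14^45 = 14^32 × 14^8 × 14^4 × 14^1 ≡ 20 × 16 × 4 × 14 (mod 22)
Multiplying step by step:
  20 × 16 = 320 ≡ 12 (mod 22)
  12 × 4 = 48 ≡ 4 (mod 22)
  4 × 14 = 56 ≡ 12 (mod 22)
Result: 14^45 ≡ 12 (mod 22)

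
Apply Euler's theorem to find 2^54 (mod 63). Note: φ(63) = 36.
By Euler: 2^{36} ≡ 1 (mod 63) since gcd(2, 63) = 1. 54 = 1×36 + 18. So 2^{54} ≡ 2^{18} ≡ 1 (mod 63)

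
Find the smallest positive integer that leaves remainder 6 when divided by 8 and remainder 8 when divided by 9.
M = 8 × 9 = 72. M₁ = 9, y₁ ≡ 1 (mod 8). M₂ = 8, y₂ ≡ 8 (mod 9). z = 6×9×1 + 8×8×8 ≡ 62 (mod 72). The smallest positive such number is 62.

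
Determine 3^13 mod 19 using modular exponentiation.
Using repeated squaring. 13 = 8 + 4 + 1 (binary 1101). Repeated squaring mod 19: 3^1 ≡ 3; 3^2 ≡ 3² = 9 ≡ 9; 3^4 ≡ 9² = 81 ≡ 5; 3^8 ≡ 5² = 25 ≡ 6. Multiply: 3^13 = 3^8 × 3^4 × 3^1 ≡ 6 × 5 × 3 (mod 19): 6 × 5 = 30 ≡ 11; 11 × 3 = 33 ≡ 14. So 3^13 ≡ 14 (mod 19).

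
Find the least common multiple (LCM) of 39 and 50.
1950

First find GCD(39, 50) using the Euclidean algorithm:
39 = 0 × 50 + 39
50 = 1 × 39 + 11
39 = 3 × 11 + 6
11 = 1 × 6 + 5
6 = 1 × 5 + 1
5 = 5 × 1 + 0
GCD(39, 50) = 1

LCM formula: LCM(a, b) = (a × b) / GCD(a, b)
LCM(39, 50) = (39 × 50) / 1
LCM(39, 50) = 1950 / 1
LCM(39, 50) = 1950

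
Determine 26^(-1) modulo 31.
26^(-1) ≡ 6 (mod 31). Verification: 26 × 6 = 156 ≡ 1 (mod 31)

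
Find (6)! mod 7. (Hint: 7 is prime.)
By Wilson's theorem, (6)! ≡ -1 ≡ 6 (mod 7)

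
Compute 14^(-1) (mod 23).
14^(-1) ≡ 5 (mod 23). Verification: 14 × 5 = 70 ≡ 1 (mod 23)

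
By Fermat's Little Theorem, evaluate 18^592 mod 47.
By Fermat: 18^{46} ≡ 1 (mod 47). 592 ≡ 40 (mod 46). So 18^{592} ≡ 18^{40} ≡ 3 (mod 47)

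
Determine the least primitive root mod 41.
p - 1 = 40 has prime divisors 2, 5. h is a primitive root mod 41 iff h^(40/q) ≢ 1 (mod 41) for each such q.
h = 2: 2^20 ≡ 1, 2^8 ≡ 10 (mod 41); 2^20 ≡ 1, so not a primitive root.
h = 3: 3^20 ≡ 40, 3^8 ≡ 1 (mod 41); 3^8 ≡ 1, so not a primitive root.
h = 4: 4^20 ≡ 1, 4^8 ≡ 18 (mod 41); 4^20 ≡ 1, so not a primitive root.
h = 5: 5^20 ≡ 1, 5^8 ≡ 18 (mod 41); 5^20 ≡ 1, so not a primitive root.
h = 6: 6^20 ≡ 40, 6^8 ≡ 10 (mod 41); none is 1, so 6 has order 40 and is a primitive root.
The smallest primitive root mod 41 is g = 6.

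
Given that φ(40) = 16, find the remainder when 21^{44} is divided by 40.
By Euler: 21^{16} ≡ 1 (mod 40) since gcd(21, 40) = 1. 44 = 2×16 + 12. So 21^{44} ≡ 21^{12} ≡ 1 (mod 40)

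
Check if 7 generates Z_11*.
p - 1 = 10 has prime divisors 2, 5. Check 7^(10/q) mod 11 for each: 7^(10/2) = 7^5 ≡ 10, 7^(10/5) = 7^2 ≡ 5 (mod 11). None of these is 1, so 7 has order 10 = φ(11), so it is a primitive root mod 11.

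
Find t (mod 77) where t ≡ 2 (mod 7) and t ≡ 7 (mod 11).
M = 7 × 11 = 77. M₁ = 11, y₁ ≡ 2 (mod 7). M₂ = 7, y₂ ≡ 8 (mod 11). t = 2×11×2 + 7×7×8 ≡ 51 (mod 77)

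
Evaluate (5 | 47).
(5/47) = 5^{23} mod 47 = -1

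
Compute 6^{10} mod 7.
1

Using successive squaring:
Binary expansion of 10: 1010
Powers of 6 mod 7 (each is the square of the previous):
  6^1 ≡ 6 (mod 7)
  6^2 ≡ 6² = 36 ≡ 1 (mod 7)
  6^4 ≡ 1² = 1 ≡ 1 (mod 7)
  6^8 ≡ 1² = 1 ≡ 1 (mod 7)
10 = 8 + 2, so 6^10 = 6^8 × 6^2 ≡ 1 × 1 (mod 7)
Multiplying step by step:
  1 × 1 = 1 ≡ 1 (mod 7)
Result: 6^10 ≡ 1 (mod 7)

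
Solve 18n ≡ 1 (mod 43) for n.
12

Using Extended Euclidean Algorithm:
gcd(18, 43) = 1
Bezout coefficients: 18 × 12 + 43 × -5 = 1
So 18 × 12 ≡ 1 (mod 43)
The inverse is 12 mod 43 = 12
Verification: 18 × 12 = 216 = 5 × 43 + 1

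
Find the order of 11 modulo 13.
Powers of 11 mod 13: 11^1≡11, 11^2≡4, 11^3≡5, 11^4≡3, 11^5≡7, 11^6≡12, 11^7≡2, 11^8≡9, 11^9≡8, 11^10≡10, 11^11≡6, 11^12≡1. Order = 12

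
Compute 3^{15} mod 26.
1

Using successive squaring:
Binary expansion of 15: 1111
Powers of 3 mod 26 (each is the square of the previous):
  3^1 ≡ 3 (mod 26)
  3^2 ≡ 3² = 9 ≡ 9 (mod 26)
  3^4 ≡ 9² = 81 ≡ 3 (mod 26)
  3^8 ≡ 3² = 9 ≡ 9 (mod 26)
15 = 8 + 4 + 2 + 1, so 3^15 = 3^8 × 3^4 × 3^2 × 3^1 ≡ 9 × 3 × 9 × 3 (mod 26)
Multiplying step by step:
  9 × 3 = 27 ≡ 1 (mod 26)
  1 × 9 = 9 ≡ 9 (mod 26)
  9 × 3 = 27 ≡ 1 (mod 26)
Result: 3^15 ≡ 1 (mod 26)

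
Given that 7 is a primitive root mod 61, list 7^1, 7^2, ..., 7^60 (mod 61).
g^1, g^2, ..., g^{60} mod 61: {7, 49, 38, 22, 32, 41, 43, 57, 33, 48, 31, 34, 55, 19, 11, 16, 51, 52, 59, 47, 24, 46, 17, 58, 40, 36, 8, 56, 26, 60, 54, 12, 23, 39, 29, 20, 18, 4, 28, 13, 30, 27, 6, 42, 50, 45, 10, 9, 2, 14, 37, 15, 44, 3, 21, 25, 53, 5, 35, 1}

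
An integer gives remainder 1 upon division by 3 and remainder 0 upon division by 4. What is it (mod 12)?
M = 3 × 4 = 12. M₁ = 4, y₁ ≡ 1 (mod 3). M₂ = 3, y₂ ≡ 3 (mod 4). t = 1×4×1 + 0×3×3 ≡ 4 (mod 12). The smallest positive such number is 4.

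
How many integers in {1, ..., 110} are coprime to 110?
40

Prime factorization: 110 = 2 × 5 × 11
Using the formula φ(n) = n × Π(1 - 1/p) for each prime factor p:
φ(110) = 110 × (1 - 1/2) × (1 - 1/5) × (1 - 1/11)
φ(110) = 40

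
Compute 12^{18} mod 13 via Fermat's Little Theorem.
1

By Fermat's Little Theorem, a^(p-1) ≡ 1 (mod p) for prime p and gcd(a, p) = 1
Here p = 13, so 12^12 ≡ 1 (mod 13)
We can reduce the exponent: 18 mod 12 = 6
So 12^18 ≡ 12^6 (mod 13)
Computing: 12^6 mod 13 = 1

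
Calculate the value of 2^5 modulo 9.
5 = 4 + 1 (binary 101). Repeated squaring mod 9: 2^1 ≡ 2; 2^2 ≡ 2² = 4 ≡ 4; 2^4 ≡ 4² = 16 ≡ 7. Multiply: 2^5 = 2^4 × 2^1 ≡ 7 × 2 (mod 9): 7 × 2 = 14 ≡ 5. So 2^5 ≡ 5 (mod 9).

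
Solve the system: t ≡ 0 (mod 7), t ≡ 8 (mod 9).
M = 7 × 9 = 63. M₁ = 9, y₁ ≡ 4 (mod 7). M₂ = 7, y₂ ≡ 4 (mod 9). t = 0×9×4 + 8×7×4 ≡ 35 (mod 63)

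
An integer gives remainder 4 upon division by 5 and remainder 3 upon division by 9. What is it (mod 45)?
M = 5 × 9 = 45. M₁ = 9, y₁ ≡ 4 (mod 5). M₂ = 5, y₂ ≡ 2 (mod 9). k = 4×9×4 + 3×5×2 ≡ 39 (mod 45). The smallest positive such number is 39.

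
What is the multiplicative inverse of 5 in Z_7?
3

Using Extended Euclidean Algorithm:
gcd(5, 7) = 1
Bezout coefficients: 5 × 3 + 7 × -2 = 1
So 5 × 3 ≡ 1 (mod 7)
The inverse is 3 mod 7 = 3
Verification: 5 × 3 = 15 = 2 × 7 + 1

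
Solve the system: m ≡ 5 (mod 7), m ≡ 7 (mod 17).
M = 7 × 17 = 119. M₁ = 17, y₁ ≡ 5 (mod 7). M₂ = 7, y₂ ≡ 5 (mod 17). m = 5×17×5 + 7×7×5 ≡ 75 (mod 119)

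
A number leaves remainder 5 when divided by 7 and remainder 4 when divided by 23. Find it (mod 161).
M = 7 × 23 = 161. M₁ = 23, y₁ ≡ 4 (mod 7). M₂ = 7, y₂ ≡ 10 (mod 23). y = 5×23×4 + 4×7×10 ≡ 96 (mod 161)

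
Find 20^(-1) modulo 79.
4

Using Extended Euclidean Algorithm:
gcd(20, 79) = 1
Bezout coefficients: 20 × 4 + 79 × -1 = 1
So 20 × 4 ≡ 1 (mod 79)
The inverse is 4 mod 79 = 4
Verification: 20 × 4 = 80 = 1 × 79 + 1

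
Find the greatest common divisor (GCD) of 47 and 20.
1

Using the Euclidean algorithm:
47 = 2 × 20 + 7
20 = 2 × 7 + 6
7 = 1 × 6 + 1
6 = 6 × 1 + 0

GCD(47, 20) = 1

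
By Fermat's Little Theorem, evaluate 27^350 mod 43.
By Fermat: 27^{42} ≡ 1 (mod 43). 350 = 8×42 + 14. So 27^{350} ≡ 27^{14} ≡ 1 (mod 43)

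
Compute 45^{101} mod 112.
61

Using successive squaring:
Binary expansion of 101: 1100101
Powers of 45 mod 112 (each is the square of the previous):
  45^1 ≡ 45 (mod 112)
  45^2 ≡ 45² = 2025 ≡ 9 (mod 112)
  45^4 ≡ 9² = 81 ≡ 81 (mod 112)
  45^8 ≡ 81² = 6561 ≡ 65 (mod 112)
  45^16 ≡ 65² = 4225 ≡ 81 (mod 112)
  45^32 ≡ 81² = 6561 ≡ 65 (mod 112)
  45^64 ≡ 65² = 4225 ≡ 81 (mod 112)
101 = 64 + 32 + 4 + 1, so 45^101 = 45^64 × 45^32 × 45^4 × 45^1 ≡ 81 × 65 × 81 × 45 (mod 112)
Multiplying step by step:
  81 × 65 = 5265 ≡ 1 (mod 112)
  1 × 81 = 81 ≡ 81 (mod 112)
  81 × 45 = 3645 ≡ 61 (mod 112)
Result: 45^101 ≡ 61 (mod 112)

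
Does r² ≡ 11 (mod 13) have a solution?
By Euler's criterion: 11^{6} ≡ 12 (mod 13). Since this equals -1 (≡ 12), 11 is not a QR.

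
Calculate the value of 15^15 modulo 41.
Using repeated squaring. 15 = 8 + 4 + 2 + 1 (binary 1111). Repeated squaring mod 41: 15^1 ≡ 15; 15^2 ≡ 15² = 225 ≡ 20; 15^4 ≡ 20² = 400 ≡ 31; 15^8 ≡ 31² = 961 ≡ 18. Multiply: 15^15 = 15^8 × 15^4 × 15^2 × 15^1 ≡ 18 × 31 × 20 × 15 (mod 41): 18 × 31 = 558 ≡ 25; 25 × 20 = 500 ≡ 8; 8 × 15 = 120 ≡ 38. So 15^15 ≡ 38 (mod 41).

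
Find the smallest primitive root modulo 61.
p - 1 = 60 has prime divisors 2, 3, 5. h is a primitive root mod 61 iff h^(60/q) ≢ 1 (mod 61) for each such q.
h = 2: 2^30 ≡ 60, 2^20 ≡ 47, 2^12 ≡ 9 (mod 61); none is 1, so 2 has order 60 and is a primitive root.
The smallest primitive root mod 61 is g = 2.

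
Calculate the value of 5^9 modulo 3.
5 ≡ 2 (mod 3). 9 = 8 + 1 (binary 1001). Repeated squaring mod 3: 2^1 ≡ 2; 2^2 ≡ 2² = 4 ≡ 1; 2^4 ≡ 1² = 1 ≡ 1; 2^8 ≡ 1² = 1 ≡ 1. Multiply: 5^9 ≡ 2^8 × 2^1 ≡ 1 × 2 (mod 3): 1 × 2 = 2 ≡ 2. So 5^9 ≡ 2 (mod 3).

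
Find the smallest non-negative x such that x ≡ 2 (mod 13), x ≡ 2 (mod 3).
2

Using the Chinese Remainder Theorem:
M = product of moduli = 39
For equation 1: M_1 = 3, 3 ≡ 3 (mod 13), inverse of 3 mod 13 is 9 (check: 3 × 9 = 27 ≡ 1 (mod 13))
For equation 2: M_2 = 13, 13 ≡ 1 (mod 3), inverse of 13 mod 3 is 1 (check: 1 × 1 = 1 ≡ 1 (mod 3))
Combine: x ≡ Σ r_i×M_i×(M_i⁻¹ mod m_i) = 2×3×9 + 2×13×1 = 54 + 26 = 80
80 mod 39 = 2
x ≡ 2 (mod 39)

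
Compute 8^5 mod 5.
8 ≡ 3 (mod 5). 5 = 4 + 1 (binary 101). Repeated squaring mod 5: 3^1 ≡ 3; 3^2 ≡ 3² = 9 ≡ 4; 3^4 ≡ 4² = 16 ≡ 1. Multiply: 8^5 ≡ 3^4 × 3^1 ≡ 1 × 3 (mod 5): 1 × 3 = 3 ≡ 3. So 8^5 ≡ 3 (mod 5).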